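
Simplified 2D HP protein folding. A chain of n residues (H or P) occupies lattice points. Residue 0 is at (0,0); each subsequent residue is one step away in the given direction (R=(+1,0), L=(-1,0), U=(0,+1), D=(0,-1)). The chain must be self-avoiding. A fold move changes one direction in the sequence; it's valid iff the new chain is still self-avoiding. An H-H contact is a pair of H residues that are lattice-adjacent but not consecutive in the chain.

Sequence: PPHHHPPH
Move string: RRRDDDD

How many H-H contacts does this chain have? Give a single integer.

Answer: 0

Derivation:
Positions: [(0, 0), (1, 0), (2, 0), (3, 0), (3, -1), (3, -2), (3, -3), (3, -4)]
No H-H contacts found.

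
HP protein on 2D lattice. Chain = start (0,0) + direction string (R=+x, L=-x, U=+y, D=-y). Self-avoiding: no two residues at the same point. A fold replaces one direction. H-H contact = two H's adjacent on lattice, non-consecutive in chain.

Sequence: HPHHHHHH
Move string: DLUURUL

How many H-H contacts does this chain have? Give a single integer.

Positions: [(0, 0), (0, -1), (-1, -1), (-1, 0), (-1, 1), (0, 1), (0, 2), (-1, 2)]
H-H contact: residue 0 @(0,0) - residue 3 @(-1, 0)
H-H contact: residue 0 @(0,0) - residue 5 @(0, 1)
H-H contact: residue 4 @(-1,1) - residue 7 @(-1, 2)

Answer: 3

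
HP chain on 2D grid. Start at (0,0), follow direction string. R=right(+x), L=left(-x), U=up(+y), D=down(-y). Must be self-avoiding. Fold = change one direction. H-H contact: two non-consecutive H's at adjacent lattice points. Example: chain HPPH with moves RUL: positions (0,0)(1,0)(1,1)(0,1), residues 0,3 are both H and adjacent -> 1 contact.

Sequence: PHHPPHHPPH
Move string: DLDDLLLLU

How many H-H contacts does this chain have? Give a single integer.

Positions: [(0, 0), (0, -1), (-1, -1), (-1, -2), (-1, -3), (-2, -3), (-3, -3), (-4, -3), (-5, -3), (-5, -2)]
No H-H contacts found.

Answer: 0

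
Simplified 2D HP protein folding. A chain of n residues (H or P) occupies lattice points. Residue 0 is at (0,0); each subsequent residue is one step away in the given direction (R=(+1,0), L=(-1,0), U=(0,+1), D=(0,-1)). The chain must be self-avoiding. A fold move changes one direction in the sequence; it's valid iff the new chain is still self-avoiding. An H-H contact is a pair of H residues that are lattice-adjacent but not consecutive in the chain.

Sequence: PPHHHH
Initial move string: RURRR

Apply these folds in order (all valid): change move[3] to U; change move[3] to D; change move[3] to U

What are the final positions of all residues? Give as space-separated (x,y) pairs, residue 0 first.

Initial moves: RURRR
Fold: move[3]->U => RURUR (positions: [(0, 0), (1, 0), (1, 1), (2, 1), (2, 2), (3, 2)])
Fold: move[3]->D => RURDR (positions: [(0, 0), (1, 0), (1, 1), (2, 1), (2, 0), (3, 0)])
Fold: move[3]->U => RURUR (positions: [(0, 0), (1, 0), (1, 1), (2, 1), (2, 2), (3, 2)])

Answer: (0,0) (1,0) (1,1) (2,1) (2,2) (3,2)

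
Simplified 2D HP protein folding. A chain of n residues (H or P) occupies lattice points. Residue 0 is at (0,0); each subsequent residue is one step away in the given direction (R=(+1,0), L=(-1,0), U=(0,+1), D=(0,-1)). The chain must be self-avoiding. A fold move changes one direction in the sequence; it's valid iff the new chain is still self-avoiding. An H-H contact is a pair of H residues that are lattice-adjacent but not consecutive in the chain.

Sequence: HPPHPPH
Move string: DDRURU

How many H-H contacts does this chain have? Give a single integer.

Answer: 0

Derivation:
Positions: [(0, 0), (0, -1), (0, -2), (1, -2), (1, -1), (2, -1), (2, 0)]
No H-H contacts found.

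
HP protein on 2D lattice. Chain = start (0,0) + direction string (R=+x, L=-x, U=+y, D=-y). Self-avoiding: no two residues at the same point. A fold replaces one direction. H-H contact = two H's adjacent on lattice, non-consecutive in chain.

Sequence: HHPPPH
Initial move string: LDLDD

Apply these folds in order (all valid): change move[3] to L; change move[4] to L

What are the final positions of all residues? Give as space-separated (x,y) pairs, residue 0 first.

Initial moves: LDLDD
Fold: move[3]->L => LDLLD (positions: [(0, 0), (-1, 0), (-1, -1), (-2, -1), (-3, -1), (-3, -2)])
Fold: move[4]->L => LDLLL (positions: [(0, 0), (-1, 0), (-1, -1), (-2, -1), (-3, -1), (-4, -1)])

Answer: (0,0) (-1,0) (-1,-1) (-2,-1) (-3,-1) (-4,-1)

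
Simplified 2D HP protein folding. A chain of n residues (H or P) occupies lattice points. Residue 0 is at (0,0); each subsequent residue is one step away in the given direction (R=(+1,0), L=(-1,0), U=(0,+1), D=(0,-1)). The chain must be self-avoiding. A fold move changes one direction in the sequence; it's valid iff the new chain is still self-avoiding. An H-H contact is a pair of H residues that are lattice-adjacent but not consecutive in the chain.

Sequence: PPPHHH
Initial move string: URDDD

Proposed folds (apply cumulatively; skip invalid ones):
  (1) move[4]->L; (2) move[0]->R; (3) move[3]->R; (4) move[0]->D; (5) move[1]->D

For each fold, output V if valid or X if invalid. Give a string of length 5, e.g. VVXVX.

Initial: URDDD -> [(0, 0), (0, 1), (1, 1), (1, 0), (1, -1), (1, -2)]
Fold 1: move[4]->L => URDDL VALID
Fold 2: move[0]->R => RRDDL VALID
Fold 3: move[3]->R => RRDRL INVALID (collision), skipped
Fold 4: move[0]->D => DRDDL VALID
Fold 5: move[1]->D => DDDDL VALID

Answer: VVXVV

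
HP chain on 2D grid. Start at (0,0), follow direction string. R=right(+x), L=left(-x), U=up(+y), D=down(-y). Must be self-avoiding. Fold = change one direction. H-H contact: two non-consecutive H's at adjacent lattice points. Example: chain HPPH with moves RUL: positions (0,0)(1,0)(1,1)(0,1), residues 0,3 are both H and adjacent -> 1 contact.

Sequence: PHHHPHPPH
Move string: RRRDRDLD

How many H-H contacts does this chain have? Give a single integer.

Positions: [(0, 0), (1, 0), (2, 0), (3, 0), (3, -1), (4, -1), (4, -2), (3, -2), (3, -3)]
No H-H contacts found.

Answer: 0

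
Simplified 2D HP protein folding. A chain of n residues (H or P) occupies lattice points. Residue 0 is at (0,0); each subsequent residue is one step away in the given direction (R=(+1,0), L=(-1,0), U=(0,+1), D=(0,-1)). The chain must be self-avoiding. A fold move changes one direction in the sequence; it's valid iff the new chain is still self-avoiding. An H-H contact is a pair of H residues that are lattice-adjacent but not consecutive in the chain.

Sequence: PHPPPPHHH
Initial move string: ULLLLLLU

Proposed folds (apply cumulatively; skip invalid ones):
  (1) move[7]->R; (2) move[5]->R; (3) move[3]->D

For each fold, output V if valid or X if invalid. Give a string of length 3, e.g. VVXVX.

Initial: ULLLLLLU -> [(0, 0), (0, 1), (-1, 1), (-2, 1), (-3, 1), (-4, 1), (-5, 1), (-6, 1), (-6, 2)]
Fold 1: move[7]->R => ULLLLLLR INVALID (collision), skipped
Fold 2: move[5]->R => ULLLLRLU INVALID (collision), skipped
Fold 3: move[3]->D => ULLDLLLU VALID

Answer: XXV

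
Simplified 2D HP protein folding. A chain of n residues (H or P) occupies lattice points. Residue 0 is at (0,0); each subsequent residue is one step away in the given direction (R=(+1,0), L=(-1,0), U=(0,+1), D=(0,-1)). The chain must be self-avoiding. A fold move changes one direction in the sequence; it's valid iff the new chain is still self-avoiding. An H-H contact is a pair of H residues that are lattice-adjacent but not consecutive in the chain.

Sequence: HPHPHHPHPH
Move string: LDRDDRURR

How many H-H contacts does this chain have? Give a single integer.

Positions: [(0, 0), (-1, 0), (-1, -1), (0, -1), (0, -2), (0, -3), (1, -3), (1, -2), (2, -2), (3, -2)]
H-H contact: residue 4 @(0,-2) - residue 7 @(1, -2)

Answer: 1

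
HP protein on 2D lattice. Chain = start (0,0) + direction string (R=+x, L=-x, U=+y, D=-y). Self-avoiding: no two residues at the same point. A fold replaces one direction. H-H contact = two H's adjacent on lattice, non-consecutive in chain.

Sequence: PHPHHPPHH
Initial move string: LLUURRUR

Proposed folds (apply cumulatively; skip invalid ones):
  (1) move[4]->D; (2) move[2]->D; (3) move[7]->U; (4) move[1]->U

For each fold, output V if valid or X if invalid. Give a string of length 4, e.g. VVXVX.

Initial: LLUURRUR -> [(0, 0), (-1, 0), (-2, 0), (-2, 1), (-2, 2), (-1, 2), (0, 2), (0, 3), (1, 3)]
Fold 1: move[4]->D => LLUUDRUR INVALID (collision), skipped
Fold 2: move[2]->D => LLDURRUR INVALID (collision), skipped
Fold 3: move[7]->U => LLUURRUU VALID
Fold 4: move[1]->U => LUUURRUU VALID

Answer: XXVV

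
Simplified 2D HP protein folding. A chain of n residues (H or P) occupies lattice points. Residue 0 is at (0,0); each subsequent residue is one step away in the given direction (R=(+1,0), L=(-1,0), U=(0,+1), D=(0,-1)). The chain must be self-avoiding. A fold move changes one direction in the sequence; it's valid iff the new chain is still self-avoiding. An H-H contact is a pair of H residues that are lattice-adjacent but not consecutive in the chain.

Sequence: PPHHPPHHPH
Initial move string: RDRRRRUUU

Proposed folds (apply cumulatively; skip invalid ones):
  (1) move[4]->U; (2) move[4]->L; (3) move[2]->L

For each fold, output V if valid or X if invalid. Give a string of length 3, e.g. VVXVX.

Initial: RDRRRRUUU -> [(0, 0), (1, 0), (1, -1), (2, -1), (3, -1), (4, -1), (5, -1), (5, 0), (5, 1), (5, 2)]
Fold 1: move[4]->U => RDRRURUUU VALID
Fold 2: move[4]->L => RDRRLRUUU INVALID (collision), skipped
Fold 3: move[2]->L => RDLRURUUU INVALID (collision), skipped

Answer: VXX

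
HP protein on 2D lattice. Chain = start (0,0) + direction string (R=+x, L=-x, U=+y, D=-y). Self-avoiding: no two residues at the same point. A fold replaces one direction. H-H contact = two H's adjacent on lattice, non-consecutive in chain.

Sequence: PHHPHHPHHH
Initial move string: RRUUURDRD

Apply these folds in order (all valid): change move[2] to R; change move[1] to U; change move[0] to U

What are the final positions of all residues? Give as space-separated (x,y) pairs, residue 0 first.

Initial moves: RRUUURDRD
Fold: move[2]->R => RRRUURDRD (positions: [(0, 0), (1, 0), (2, 0), (3, 0), (3, 1), (3, 2), (4, 2), (4, 1), (5, 1), (5, 0)])
Fold: move[1]->U => RURUURDRD (positions: [(0, 0), (1, 0), (1, 1), (2, 1), (2, 2), (2, 3), (3, 3), (3, 2), (4, 2), (4, 1)])
Fold: move[0]->U => UURUURDRD (positions: [(0, 0), (0, 1), (0, 2), (1, 2), (1, 3), (1, 4), (2, 4), (2, 3), (3, 3), (3, 2)])

Answer: (0,0) (0,1) (0,2) (1,2) (1,3) (1,4) (2,4) (2,3) (3,3) (3,2)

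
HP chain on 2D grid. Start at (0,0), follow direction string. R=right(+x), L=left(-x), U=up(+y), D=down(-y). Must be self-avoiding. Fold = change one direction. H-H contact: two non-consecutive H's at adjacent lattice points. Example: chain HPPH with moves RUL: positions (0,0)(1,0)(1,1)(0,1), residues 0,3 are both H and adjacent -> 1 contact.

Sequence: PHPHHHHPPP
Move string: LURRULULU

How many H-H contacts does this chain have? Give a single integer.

Answer: 1

Derivation:
Positions: [(0, 0), (-1, 0), (-1, 1), (0, 1), (1, 1), (1, 2), (0, 2), (0, 3), (-1, 3), (-1, 4)]
H-H contact: residue 3 @(0,1) - residue 6 @(0, 2)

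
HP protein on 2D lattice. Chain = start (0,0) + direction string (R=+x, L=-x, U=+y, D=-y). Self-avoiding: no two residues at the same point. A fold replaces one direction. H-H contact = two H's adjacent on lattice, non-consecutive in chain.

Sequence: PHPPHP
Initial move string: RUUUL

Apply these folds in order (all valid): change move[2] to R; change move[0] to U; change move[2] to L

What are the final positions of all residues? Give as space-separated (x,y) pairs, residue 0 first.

Initial moves: RUUUL
Fold: move[2]->R => RURUL (positions: [(0, 0), (1, 0), (1, 1), (2, 1), (2, 2), (1, 2)])
Fold: move[0]->U => UURUL (positions: [(0, 0), (0, 1), (0, 2), (1, 2), (1, 3), (0, 3)])
Fold: move[2]->L => UULUL (positions: [(0, 0), (0, 1), (0, 2), (-1, 2), (-1, 3), (-2, 3)])

Answer: (0,0) (0,1) (0,2) (-1,2) (-1,3) (-2,3)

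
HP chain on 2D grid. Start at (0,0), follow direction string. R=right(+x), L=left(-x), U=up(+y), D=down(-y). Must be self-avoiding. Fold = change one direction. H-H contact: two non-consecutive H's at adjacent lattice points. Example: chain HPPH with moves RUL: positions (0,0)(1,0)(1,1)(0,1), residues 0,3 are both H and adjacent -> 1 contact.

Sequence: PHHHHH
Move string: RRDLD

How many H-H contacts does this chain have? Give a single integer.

Positions: [(0, 0), (1, 0), (2, 0), (2, -1), (1, -1), (1, -2)]
H-H contact: residue 1 @(1,0) - residue 4 @(1, -1)

Answer: 1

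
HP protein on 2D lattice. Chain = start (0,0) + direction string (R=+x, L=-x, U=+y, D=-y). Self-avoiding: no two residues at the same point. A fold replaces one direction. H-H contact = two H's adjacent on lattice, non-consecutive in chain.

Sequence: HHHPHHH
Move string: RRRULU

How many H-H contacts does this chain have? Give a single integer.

Answer: 1

Derivation:
Positions: [(0, 0), (1, 0), (2, 0), (3, 0), (3, 1), (2, 1), (2, 2)]
H-H contact: residue 2 @(2,0) - residue 5 @(2, 1)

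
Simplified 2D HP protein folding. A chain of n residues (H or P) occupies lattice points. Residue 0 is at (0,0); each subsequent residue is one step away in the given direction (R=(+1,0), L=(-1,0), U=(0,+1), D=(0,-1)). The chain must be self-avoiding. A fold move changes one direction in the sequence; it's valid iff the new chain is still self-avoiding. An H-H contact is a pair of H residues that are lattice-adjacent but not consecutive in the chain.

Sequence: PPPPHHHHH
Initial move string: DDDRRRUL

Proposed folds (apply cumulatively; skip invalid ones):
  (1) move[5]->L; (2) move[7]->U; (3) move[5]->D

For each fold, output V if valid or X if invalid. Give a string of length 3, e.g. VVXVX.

Answer: XVX

Derivation:
Initial: DDDRRRUL -> [(0, 0), (0, -1), (0, -2), (0, -3), (1, -3), (2, -3), (3, -3), (3, -2), (2, -2)]
Fold 1: move[5]->L => DDDRRLUL INVALID (collision), skipped
Fold 2: move[7]->U => DDDRRRUU VALID
Fold 3: move[5]->D => DDDRRDUU INVALID (collision), skipped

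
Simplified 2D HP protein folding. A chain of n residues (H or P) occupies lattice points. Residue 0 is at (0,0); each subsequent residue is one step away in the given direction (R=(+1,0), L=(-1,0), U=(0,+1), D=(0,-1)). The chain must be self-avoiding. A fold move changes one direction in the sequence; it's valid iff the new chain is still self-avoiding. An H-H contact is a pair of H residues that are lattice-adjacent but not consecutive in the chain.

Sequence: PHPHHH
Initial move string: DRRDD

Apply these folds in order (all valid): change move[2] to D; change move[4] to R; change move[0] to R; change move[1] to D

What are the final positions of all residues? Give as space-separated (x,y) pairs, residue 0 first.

Answer: (0,0) (1,0) (1,-1) (1,-2) (1,-3) (2,-3)

Derivation:
Initial moves: DRRDD
Fold: move[2]->D => DRDDD (positions: [(0, 0), (0, -1), (1, -1), (1, -2), (1, -3), (1, -4)])
Fold: move[4]->R => DRDDR (positions: [(0, 0), (0, -1), (1, -1), (1, -2), (1, -3), (2, -3)])
Fold: move[0]->R => RRDDR (positions: [(0, 0), (1, 0), (2, 0), (2, -1), (2, -2), (3, -2)])
Fold: move[1]->D => RDDDR (positions: [(0, 0), (1, 0), (1, -1), (1, -2), (1, -3), (2, -3)])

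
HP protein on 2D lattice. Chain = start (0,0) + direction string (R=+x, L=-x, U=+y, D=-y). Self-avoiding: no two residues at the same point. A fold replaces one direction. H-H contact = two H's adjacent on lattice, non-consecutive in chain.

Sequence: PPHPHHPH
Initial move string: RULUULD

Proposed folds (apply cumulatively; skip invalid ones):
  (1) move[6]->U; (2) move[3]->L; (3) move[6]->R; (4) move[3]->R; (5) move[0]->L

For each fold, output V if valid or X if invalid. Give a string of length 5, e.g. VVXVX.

Initial: RULUULD -> [(0, 0), (1, 0), (1, 1), (0, 1), (0, 2), (0, 3), (-1, 3), (-1, 2)]
Fold 1: move[6]->U => RULUULU VALID
Fold 2: move[3]->L => RULLULU VALID
Fold 3: move[6]->R => RULLULR INVALID (collision), skipped
Fold 4: move[3]->R => RULRULU INVALID (collision), skipped
Fold 5: move[0]->L => LULLULU VALID

Answer: VVXXV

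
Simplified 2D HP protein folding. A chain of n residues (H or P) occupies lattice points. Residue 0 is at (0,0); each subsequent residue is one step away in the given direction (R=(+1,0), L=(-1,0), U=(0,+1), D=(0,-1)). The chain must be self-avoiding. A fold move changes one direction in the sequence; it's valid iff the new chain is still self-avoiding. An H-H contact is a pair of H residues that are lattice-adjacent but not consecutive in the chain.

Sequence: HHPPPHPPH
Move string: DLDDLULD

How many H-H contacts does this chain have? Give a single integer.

Positions: [(0, 0), (0, -1), (-1, -1), (-1, -2), (-1, -3), (-2, -3), (-2, -2), (-3, -2), (-3, -3)]
H-H contact: residue 5 @(-2,-3) - residue 8 @(-3, -3)

Answer: 1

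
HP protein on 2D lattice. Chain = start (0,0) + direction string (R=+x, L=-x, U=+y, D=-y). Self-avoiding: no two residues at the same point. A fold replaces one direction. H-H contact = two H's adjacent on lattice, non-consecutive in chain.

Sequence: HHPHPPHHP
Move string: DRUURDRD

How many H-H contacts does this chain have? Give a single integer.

Answer: 2

Derivation:
Positions: [(0, 0), (0, -1), (1, -1), (1, 0), (1, 1), (2, 1), (2, 0), (3, 0), (3, -1)]
H-H contact: residue 0 @(0,0) - residue 3 @(1, 0)
H-H contact: residue 3 @(1,0) - residue 6 @(2, 0)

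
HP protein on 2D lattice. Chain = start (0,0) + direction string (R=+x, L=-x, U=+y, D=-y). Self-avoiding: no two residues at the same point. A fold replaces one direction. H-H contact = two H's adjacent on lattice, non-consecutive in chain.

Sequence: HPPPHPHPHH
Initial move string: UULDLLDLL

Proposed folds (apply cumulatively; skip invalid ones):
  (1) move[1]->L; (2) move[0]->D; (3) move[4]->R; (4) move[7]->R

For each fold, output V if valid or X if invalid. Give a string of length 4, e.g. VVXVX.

Answer: VVXX

Derivation:
Initial: UULDLLDLL -> [(0, 0), (0, 1), (0, 2), (-1, 2), (-1, 1), (-2, 1), (-3, 1), (-3, 0), (-4, 0), (-5, 0)]
Fold 1: move[1]->L => ULLDLLDLL VALID
Fold 2: move[0]->D => DLLDLLDLL VALID
Fold 3: move[4]->R => DLLDRLDLL INVALID (collision), skipped
Fold 4: move[7]->R => DLLDLLDRL INVALID (collision), skipped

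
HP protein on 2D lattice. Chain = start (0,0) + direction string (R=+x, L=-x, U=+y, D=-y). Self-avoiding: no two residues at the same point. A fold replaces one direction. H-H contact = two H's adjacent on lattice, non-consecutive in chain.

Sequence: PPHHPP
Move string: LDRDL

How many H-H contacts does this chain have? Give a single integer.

Positions: [(0, 0), (-1, 0), (-1, -1), (0, -1), (0, -2), (-1, -2)]
No H-H contacts found.

Answer: 0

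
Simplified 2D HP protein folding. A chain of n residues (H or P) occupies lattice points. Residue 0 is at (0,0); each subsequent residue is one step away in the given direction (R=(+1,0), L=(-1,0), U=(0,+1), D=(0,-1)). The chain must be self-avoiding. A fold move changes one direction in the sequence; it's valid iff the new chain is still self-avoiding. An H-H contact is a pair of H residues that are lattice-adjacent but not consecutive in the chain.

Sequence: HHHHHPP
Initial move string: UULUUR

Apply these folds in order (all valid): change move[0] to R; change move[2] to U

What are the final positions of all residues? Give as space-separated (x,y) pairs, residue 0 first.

Initial moves: UULUUR
Fold: move[0]->R => RULUUR (positions: [(0, 0), (1, 0), (1, 1), (0, 1), (0, 2), (0, 3), (1, 3)])
Fold: move[2]->U => RUUUUR (positions: [(0, 0), (1, 0), (1, 1), (1, 2), (1, 3), (1, 4), (2, 4)])

Answer: (0,0) (1,0) (1,1) (1,2) (1,3) (1,4) (2,4)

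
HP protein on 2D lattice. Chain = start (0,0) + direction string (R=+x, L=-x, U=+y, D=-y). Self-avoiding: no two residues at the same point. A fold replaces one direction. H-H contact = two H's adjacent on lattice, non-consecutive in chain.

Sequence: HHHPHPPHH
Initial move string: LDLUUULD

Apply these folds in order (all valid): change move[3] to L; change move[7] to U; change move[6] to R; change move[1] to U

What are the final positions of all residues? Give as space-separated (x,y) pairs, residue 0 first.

Answer: (0,0) (-1,0) (-1,1) (-2,1) (-3,1) (-3,2) (-3,3) (-2,3) (-2,4)

Derivation:
Initial moves: LDLUUULD
Fold: move[3]->L => LDLLUULD (positions: [(0, 0), (-1, 0), (-1, -1), (-2, -1), (-3, -1), (-3, 0), (-3, 1), (-4, 1), (-4, 0)])
Fold: move[7]->U => LDLLUULU (positions: [(0, 0), (-1, 0), (-1, -1), (-2, -1), (-3, -1), (-3, 0), (-3, 1), (-4, 1), (-4, 2)])
Fold: move[6]->R => LDLLUURU (positions: [(0, 0), (-1, 0), (-1, -1), (-2, -1), (-3, -1), (-3, 0), (-3, 1), (-2, 1), (-2, 2)])
Fold: move[1]->U => LULLUURU (positions: [(0, 0), (-1, 0), (-1, 1), (-2, 1), (-3, 1), (-3, 2), (-3, 3), (-2, 3), (-2, 4)])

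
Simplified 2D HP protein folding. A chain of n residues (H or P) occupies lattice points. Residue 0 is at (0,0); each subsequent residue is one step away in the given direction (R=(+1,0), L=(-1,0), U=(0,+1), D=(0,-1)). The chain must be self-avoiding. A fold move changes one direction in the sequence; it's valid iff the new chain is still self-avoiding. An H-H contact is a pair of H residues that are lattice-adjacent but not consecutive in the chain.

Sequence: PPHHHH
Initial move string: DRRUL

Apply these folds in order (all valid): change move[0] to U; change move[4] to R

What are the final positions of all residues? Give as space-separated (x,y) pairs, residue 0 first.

Initial moves: DRRUL
Fold: move[0]->U => URRUL (positions: [(0, 0), (0, 1), (1, 1), (2, 1), (2, 2), (1, 2)])
Fold: move[4]->R => URRUR (positions: [(0, 0), (0, 1), (1, 1), (2, 1), (2, 2), (3, 2)])

Answer: (0,0) (0,1) (1,1) (2,1) (2,2) (3,2)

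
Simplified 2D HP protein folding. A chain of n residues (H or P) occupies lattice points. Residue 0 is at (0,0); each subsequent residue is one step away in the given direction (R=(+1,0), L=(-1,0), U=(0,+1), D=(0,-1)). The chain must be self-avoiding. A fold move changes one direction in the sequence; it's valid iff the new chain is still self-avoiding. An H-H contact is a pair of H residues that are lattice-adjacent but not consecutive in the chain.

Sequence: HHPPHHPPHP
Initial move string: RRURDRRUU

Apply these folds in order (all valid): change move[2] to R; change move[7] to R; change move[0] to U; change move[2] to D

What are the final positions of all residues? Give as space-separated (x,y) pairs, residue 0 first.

Initial moves: RRURDRRUU
Fold: move[2]->R => RRRRDRRUU (positions: [(0, 0), (1, 0), (2, 0), (3, 0), (4, 0), (4, -1), (5, -1), (6, -1), (6, 0), (6, 1)])
Fold: move[7]->R => RRRRDRRRU (positions: [(0, 0), (1, 0), (2, 0), (3, 0), (4, 0), (4, -1), (5, -1), (6, -1), (7, -1), (7, 0)])
Fold: move[0]->U => URRRDRRRU (positions: [(0, 0), (0, 1), (1, 1), (2, 1), (3, 1), (3, 0), (4, 0), (5, 0), (6, 0), (6, 1)])
Fold: move[2]->D => URDRDRRRU (positions: [(0, 0), (0, 1), (1, 1), (1, 0), (2, 0), (2, -1), (3, -1), (4, -1), (5, -1), (5, 0)])

Answer: (0,0) (0,1) (1,1) (1,0) (2,0) (2,-1) (3,-1) (4,-1) (5,-1) (5,0)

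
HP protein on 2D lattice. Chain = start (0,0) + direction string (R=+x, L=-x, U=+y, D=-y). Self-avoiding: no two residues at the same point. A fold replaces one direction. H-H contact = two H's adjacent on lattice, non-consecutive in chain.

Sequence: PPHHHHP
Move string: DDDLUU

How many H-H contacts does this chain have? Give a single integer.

Positions: [(0, 0), (0, -1), (0, -2), (0, -3), (-1, -3), (-1, -2), (-1, -1)]
H-H contact: residue 2 @(0,-2) - residue 5 @(-1, -2)

Answer: 1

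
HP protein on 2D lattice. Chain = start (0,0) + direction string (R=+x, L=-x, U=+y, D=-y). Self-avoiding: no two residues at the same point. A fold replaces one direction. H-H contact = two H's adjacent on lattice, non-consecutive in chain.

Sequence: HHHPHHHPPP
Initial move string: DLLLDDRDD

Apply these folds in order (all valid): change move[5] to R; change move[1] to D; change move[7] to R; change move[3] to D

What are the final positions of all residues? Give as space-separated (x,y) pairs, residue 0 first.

Answer: (0,0) (0,-1) (0,-2) (-1,-2) (-1,-3) (-1,-4) (0,-4) (1,-4) (2,-4) (2,-5)

Derivation:
Initial moves: DLLLDDRDD
Fold: move[5]->R => DLLLDRRDD (positions: [(0, 0), (0, -1), (-1, -1), (-2, -1), (-3, -1), (-3, -2), (-2, -2), (-1, -2), (-1, -3), (-1, -4)])
Fold: move[1]->D => DDLLDRRDD (positions: [(0, 0), (0, -1), (0, -2), (-1, -2), (-2, -2), (-2, -3), (-1, -3), (0, -3), (0, -4), (0, -5)])
Fold: move[7]->R => DDLLDRRRD (positions: [(0, 0), (0, -1), (0, -2), (-1, -2), (-2, -2), (-2, -3), (-1, -3), (0, -3), (1, -3), (1, -4)])
Fold: move[3]->D => DDLDDRRRD (positions: [(0, 0), (0, -1), (0, -2), (-1, -2), (-1, -3), (-1, -4), (0, -4), (1, -4), (2, -4), (2, -5)])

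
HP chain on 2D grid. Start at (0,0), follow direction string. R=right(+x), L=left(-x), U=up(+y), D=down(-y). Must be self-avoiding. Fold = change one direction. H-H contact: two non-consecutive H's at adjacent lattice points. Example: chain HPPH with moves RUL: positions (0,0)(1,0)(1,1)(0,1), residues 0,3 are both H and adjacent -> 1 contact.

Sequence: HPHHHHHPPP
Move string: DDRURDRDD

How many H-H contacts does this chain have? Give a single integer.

Positions: [(0, 0), (0, -1), (0, -2), (1, -2), (1, -1), (2, -1), (2, -2), (3, -2), (3, -3), (3, -4)]
H-H contact: residue 3 @(1,-2) - residue 6 @(2, -2)

Answer: 1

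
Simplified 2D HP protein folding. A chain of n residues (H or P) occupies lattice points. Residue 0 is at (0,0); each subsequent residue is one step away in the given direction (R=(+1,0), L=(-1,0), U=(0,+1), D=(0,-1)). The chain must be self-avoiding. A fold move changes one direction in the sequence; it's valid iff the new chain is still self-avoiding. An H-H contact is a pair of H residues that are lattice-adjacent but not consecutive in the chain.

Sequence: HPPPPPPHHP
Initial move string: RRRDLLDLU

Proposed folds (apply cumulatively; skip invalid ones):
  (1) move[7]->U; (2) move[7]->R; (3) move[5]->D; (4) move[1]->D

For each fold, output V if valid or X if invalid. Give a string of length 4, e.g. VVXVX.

Answer: XXVV

Derivation:
Initial: RRRDLLDLU -> [(0, 0), (1, 0), (2, 0), (3, 0), (3, -1), (2, -1), (1, -1), (1, -2), (0, -2), (0, -1)]
Fold 1: move[7]->U => RRRDLLDUU INVALID (collision), skipped
Fold 2: move[7]->R => RRRDLLDRU INVALID (collision), skipped
Fold 3: move[5]->D => RRRDLDDLU VALID
Fold 4: move[1]->D => RDRDLDDLU VALID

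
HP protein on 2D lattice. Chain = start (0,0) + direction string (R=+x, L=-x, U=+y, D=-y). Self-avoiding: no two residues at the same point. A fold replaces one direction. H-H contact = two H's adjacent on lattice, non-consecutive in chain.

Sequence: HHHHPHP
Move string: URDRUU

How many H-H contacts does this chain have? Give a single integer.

Answer: 2

Derivation:
Positions: [(0, 0), (0, 1), (1, 1), (1, 0), (2, 0), (2, 1), (2, 2)]
H-H contact: residue 0 @(0,0) - residue 3 @(1, 0)
H-H contact: residue 2 @(1,1) - residue 5 @(2, 1)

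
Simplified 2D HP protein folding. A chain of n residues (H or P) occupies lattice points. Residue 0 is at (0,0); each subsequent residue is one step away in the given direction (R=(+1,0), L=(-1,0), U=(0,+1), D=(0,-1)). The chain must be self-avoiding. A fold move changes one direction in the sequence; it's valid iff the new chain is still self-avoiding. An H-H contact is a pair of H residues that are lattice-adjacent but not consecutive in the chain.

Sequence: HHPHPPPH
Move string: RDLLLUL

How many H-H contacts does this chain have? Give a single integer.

Answer: 1

Derivation:
Positions: [(0, 0), (1, 0), (1, -1), (0, -1), (-1, -1), (-2, -1), (-2, 0), (-3, 0)]
H-H contact: residue 0 @(0,0) - residue 3 @(0, -1)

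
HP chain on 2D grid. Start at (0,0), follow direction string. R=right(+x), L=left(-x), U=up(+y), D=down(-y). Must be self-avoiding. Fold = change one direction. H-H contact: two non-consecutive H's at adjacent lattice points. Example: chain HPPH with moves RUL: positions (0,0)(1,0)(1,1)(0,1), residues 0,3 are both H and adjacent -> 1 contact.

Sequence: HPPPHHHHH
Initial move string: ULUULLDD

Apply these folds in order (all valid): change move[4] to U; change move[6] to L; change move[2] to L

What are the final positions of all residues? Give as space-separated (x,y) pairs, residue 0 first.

Initial moves: ULUULLDD
Fold: move[4]->U => ULUUULDD (positions: [(0, 0), (0, 1), (-1, 1), (-1, 2), (-1, 3), (-1, 4), (-2, 4), (-2, 3), (-2, 2)])
Fold: move[6]->L => ULUUULLD (positions: [(0, 0), (0, 1), (-1, 1), (-1, 2), (-1, 3), (-1, 4), (-2, 4), (-3, 4), (-3, 3)])
Fold: move[2]->L => ULLUULLD (positions: [(0, 0), (0, 1), (-1, 1), (-2, 1), (-2, 2), (-2, 3), (-3, 3), (-4, 3), (-4, 2)])

Answer: (0,0) (0,1) (-1,1) (-2,1) (-2,2) (-2,3) (-3,3) (-4,3) (-4,2)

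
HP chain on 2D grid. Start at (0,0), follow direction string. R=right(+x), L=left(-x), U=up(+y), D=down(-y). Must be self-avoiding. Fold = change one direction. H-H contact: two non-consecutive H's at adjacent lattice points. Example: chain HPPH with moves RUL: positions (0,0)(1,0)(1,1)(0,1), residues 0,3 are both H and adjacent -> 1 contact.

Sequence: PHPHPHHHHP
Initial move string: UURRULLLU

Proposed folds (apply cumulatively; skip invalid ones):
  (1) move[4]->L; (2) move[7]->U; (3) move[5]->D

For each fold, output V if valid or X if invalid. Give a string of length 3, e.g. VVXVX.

Answer: XVX

Derivation:
Initial: UURRULLLU -> [(0, 0), (0, 1), (0, 2), (1, 2), (2, 2), (2, 3), (1, 3), (0, 3), (-1, 3), (-1, 4)]
Fold 1: move[4]->L => UURRLLLLU INVALID (collision), skipped
Fold 2: move[7]->U => UURRULLUU VALID
Fold 3: move[5]->D => UURRUDLUU INVALID (collision), skipped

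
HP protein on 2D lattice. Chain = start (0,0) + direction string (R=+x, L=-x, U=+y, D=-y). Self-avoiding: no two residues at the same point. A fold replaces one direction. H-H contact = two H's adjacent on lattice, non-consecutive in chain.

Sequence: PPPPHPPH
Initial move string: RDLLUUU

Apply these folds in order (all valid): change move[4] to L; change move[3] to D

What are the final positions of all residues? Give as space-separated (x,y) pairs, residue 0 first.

Answer: (0,0) (1,0) (1,-1) (0,-1) (0,-2) (-1,-2) (-1,-1) (-1,0)

Derivation:
Initial moves: RDLLUUU
Fold: move[4]->L => RDLLLUU (positions: [(0, 0), (1, 0), (1, -1), (0, -1), (-1, -1), (-2, -1), (-2, 0), (-2, 1)])
Fold: move[3]->D => RDLDLUU (positions: [(0, 0), (1, 0), (1, -1), (0, -1), (0, -2), (-1, -2), (-1, -1), (-1, 0)])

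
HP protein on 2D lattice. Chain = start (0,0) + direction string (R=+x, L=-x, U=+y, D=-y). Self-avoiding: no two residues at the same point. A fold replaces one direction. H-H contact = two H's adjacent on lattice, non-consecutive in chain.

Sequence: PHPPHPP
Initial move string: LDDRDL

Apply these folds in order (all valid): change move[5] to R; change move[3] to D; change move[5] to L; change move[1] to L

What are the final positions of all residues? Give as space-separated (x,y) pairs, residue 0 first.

Answer: (0,0) (-1,0) (-2,0) (-2,-1) (-2,-2) (-2,-3) (-3,-3)

Derivation:
Initial moves: LDDRDL
Fold: move[5]->R => LDDRDR (positions: [(0, 0), (-1, 0), (-1, -1), (-1, -2), (0, -2), (0, -3), (1, -3)])
Fold: move[3]->D => LDDDDR (positions: [(0, 0), (-1, 0), (-1, -1), (-1, -2), (-1, -3), (-1, -4), (0, -4)])
Fold: move[5]->L => LDDDDL (positions: [(0, 0), (-1, 0), (-1, -1), (-1, -2), (-1, -3), (-1, -4), (-2, -4)])
Fold: move[1]->L => LLDDDL (positions: [(0, 0), (-1, 0), (-2, 0), (-2, -1), (-2, -2), (-2, -3), (-3, -3)])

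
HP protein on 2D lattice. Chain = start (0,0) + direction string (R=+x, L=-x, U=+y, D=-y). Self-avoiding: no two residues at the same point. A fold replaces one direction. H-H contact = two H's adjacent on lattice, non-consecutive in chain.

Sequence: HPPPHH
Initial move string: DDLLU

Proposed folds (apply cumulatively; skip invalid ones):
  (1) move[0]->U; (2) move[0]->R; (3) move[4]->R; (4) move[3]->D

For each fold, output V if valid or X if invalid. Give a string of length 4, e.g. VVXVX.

Initial: DDLLU -> [(0, 0), (0, -1), (0, -2), (-1, -2), (-2, -2), (-2, -1)]
Fold 1: move[0]->U => UDLLU INVALID (collision), skipped
Fold 2: move[0]->R => RDLLU VALID
Fold 3: move[4]->R => RDLLR INVALID (collision), skipped
Fold 4: move[3]->D => RDLDU INVALID (collision), skipped

Answer: XVXX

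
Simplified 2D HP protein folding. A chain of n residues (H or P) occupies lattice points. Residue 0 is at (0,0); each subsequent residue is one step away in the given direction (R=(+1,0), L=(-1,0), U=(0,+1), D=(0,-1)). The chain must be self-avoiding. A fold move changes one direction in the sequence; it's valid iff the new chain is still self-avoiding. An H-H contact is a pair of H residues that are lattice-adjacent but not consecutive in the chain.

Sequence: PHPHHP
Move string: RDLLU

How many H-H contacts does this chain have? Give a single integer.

Positions: [(0, 0), (1, 0), (1, -1), (0, -1), (-1, -1), (-1, 0)]
No H-H contacts found.

Answer: 0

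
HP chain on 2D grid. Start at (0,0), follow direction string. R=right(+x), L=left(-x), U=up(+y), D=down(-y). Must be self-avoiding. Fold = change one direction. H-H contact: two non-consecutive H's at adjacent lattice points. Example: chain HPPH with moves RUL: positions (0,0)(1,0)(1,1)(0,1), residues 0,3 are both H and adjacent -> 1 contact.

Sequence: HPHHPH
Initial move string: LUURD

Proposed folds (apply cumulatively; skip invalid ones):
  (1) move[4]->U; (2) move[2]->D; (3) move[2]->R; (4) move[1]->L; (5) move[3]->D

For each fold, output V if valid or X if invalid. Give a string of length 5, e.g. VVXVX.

Initial: LUURD -> [(0, 0), (-1, 0), (-1, 1), (-1, 2), (0, 2), (0, 1)]
Fold 1: move[4]->U => LUURU VALID
Fold 2: move[2]->D => LUDRU INVALID (collision), skipped
Fold 3: move[2]->R => LURRU VALID
Fold 4: move[1]->L => LLRRU INVALID (collision), skipped
Fold 5: move[3]->D => LURDU INVALID (collision), skipped

Answer: VXVXX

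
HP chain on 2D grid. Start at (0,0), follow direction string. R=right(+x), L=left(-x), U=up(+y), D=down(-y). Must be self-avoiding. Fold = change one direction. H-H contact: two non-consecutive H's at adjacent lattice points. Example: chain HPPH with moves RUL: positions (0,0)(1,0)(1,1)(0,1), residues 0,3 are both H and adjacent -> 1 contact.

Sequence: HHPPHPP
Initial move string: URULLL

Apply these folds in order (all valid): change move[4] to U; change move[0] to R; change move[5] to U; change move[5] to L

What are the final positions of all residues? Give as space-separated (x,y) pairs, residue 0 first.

Initial moves: URULLL
Fold: move[4]->U => URULUL (positions: [(0, 0), (0, 1), (1, 1), (1, 2), (0, 2), (0, 3), (-1, 3)])
Fold: move[0]->R => RRULUL (positions: [(0, 0), (1, 0), (2, 0), (2, 1), (1, 1), (1, 2), (0, 2)])
Fold: move[5]->U => RRULUU (positions: [(0, 0), (1, 0), (2, 0), (2, 1), (1, 1), (1, 2), (1, 3)])
Fold: move[5]->L => RRULUL (positions: [(0, 0), (1, 0), (2, 0), (2, 1), (1, 1), (1, 2), (0, 2)])

Answer: (0,0) (1,0) (2,0) (2,1) (1,1) (1,2) (0,2)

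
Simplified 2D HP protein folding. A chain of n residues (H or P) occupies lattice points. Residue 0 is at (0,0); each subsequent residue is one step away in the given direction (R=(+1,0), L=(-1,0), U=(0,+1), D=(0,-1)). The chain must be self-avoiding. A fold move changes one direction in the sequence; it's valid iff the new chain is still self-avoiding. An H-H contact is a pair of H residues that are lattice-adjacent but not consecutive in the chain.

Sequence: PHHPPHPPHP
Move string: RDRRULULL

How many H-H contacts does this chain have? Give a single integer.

Answer: 1

Derivation:
Positions: [(0, 0), (1, 0), (1, -1), (2, -1), (3, -1), (3, 0), (2, 0), (2, 1), (1, 1), (0, 1)]
H-H contact: residue 1 @(1,0) - residue 8 @(1, 1)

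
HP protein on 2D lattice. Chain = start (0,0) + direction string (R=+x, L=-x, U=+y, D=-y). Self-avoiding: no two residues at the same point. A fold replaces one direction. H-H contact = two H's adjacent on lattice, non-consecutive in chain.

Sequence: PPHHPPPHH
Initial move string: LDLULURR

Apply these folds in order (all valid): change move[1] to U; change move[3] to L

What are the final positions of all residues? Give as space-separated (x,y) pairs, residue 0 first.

Answer: (0,0) (-1,0) (-1,1) (-2,1) (-3,1) (-4,1) (-4,2) (-3,2) (-2,2)

Derivation:
Initial moves: LDLULURR
Fold: move[1]->U => LULULURR (positions: [(0, 0), (-1, 0), (-1, 1), (-2, 1), (-2, 2), (-3, 2), (-3, 3), (-2, 3), (-1, 3)])
Fold: move[3]->L => LULLLURR (positions: [(0, 0), (-1, 0), (-1, 1), (-2, 1), (-3, 1), (-4, 1), (-4, 2), (-3, 2), (-2, 2)])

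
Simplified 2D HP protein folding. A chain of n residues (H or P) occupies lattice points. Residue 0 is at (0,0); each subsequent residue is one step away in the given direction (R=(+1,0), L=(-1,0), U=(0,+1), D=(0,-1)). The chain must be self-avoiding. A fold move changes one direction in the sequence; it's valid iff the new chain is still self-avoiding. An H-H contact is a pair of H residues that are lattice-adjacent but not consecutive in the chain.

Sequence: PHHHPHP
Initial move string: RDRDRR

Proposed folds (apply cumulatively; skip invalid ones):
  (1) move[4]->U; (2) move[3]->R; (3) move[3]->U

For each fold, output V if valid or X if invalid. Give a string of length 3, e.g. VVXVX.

Answer: XVV

Derivation:
Initial: RDRDRR -> [(0, 0), (1, 0), (1, -1), (2, -1), (2, -2), (3, -2), (4, -2)]
Fold 1: move[4]->U => RDRDUR INVALID (collision), skipped
Fold 2: move[3]->R => RDRRRR VALID
Fold 3: move[3]->U => RDRURR VALID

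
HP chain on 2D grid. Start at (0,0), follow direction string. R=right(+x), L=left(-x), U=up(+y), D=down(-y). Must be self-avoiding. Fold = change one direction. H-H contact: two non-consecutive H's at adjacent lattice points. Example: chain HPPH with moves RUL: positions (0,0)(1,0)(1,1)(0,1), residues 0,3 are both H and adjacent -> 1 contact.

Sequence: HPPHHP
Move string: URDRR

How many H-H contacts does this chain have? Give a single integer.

Positions: [(0, 0), (0, 1), (1, 1), (1, 0), (2, 0), (3, 0)]
H-H contact: residue 0 @(0,0) - residue 3 @(1, 0)

Answer: 1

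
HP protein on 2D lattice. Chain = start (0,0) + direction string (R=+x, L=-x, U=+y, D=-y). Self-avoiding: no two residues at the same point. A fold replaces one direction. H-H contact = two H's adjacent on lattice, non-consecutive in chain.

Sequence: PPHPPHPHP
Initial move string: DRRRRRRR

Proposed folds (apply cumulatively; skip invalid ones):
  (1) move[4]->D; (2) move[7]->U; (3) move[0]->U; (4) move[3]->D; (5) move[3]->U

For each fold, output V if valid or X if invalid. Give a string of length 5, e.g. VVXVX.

Answer: VVVVX

Derivation:
Initial: DRRRRRRR -> [(0, 0), (0, -1), (1, -1), (2, -1), (3, -1), (4, -1), (5, -1), (6, -1), (7, -1)]
Fold 1: move[4]->D => DRRRDRRR VALID
Fold 2: move[7]->U => DRRRDRRU VALID
Fold 3: move[0]->U => URRRDRRU VALID
Fold 4: move[3]->D => URRDDRRU VALID
Fold 5: move[3]->U => URRUDRRU INVALID (collision), skipped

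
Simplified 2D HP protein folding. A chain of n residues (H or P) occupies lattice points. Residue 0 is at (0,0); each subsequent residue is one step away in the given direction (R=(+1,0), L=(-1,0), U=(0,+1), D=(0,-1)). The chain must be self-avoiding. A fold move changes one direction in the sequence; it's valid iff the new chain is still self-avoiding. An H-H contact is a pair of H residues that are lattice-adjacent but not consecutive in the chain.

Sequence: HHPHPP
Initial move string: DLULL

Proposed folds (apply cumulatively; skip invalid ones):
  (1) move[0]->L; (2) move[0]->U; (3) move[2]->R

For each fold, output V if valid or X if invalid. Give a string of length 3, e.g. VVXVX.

Answer: VVX

Derivation:
Initial: DLULL -> [(0, 0), (0, -1), (-1, -1), (-1, 0), (-2, 0), (-3, 0)]
Fold 1: move[0]->L => LLULL VALID
Fold 2: move[0]->U => ULULL VALID
Fold 3: move[2]->R => ULRLL INVALID (collision), skipped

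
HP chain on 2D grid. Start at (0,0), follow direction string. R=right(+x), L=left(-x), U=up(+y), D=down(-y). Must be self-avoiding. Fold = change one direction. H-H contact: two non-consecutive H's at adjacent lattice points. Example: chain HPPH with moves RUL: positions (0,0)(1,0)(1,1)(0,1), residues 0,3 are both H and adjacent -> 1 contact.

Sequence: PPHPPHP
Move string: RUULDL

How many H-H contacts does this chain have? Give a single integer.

Positions: [(0, 0), (1, 0), (1, 1), (1, 2), (0, 2), (0, 1), (-1, 1)]
H-H contact: residue 2 @(1,1) - residue 5 @(0, 1)

Answer: 1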